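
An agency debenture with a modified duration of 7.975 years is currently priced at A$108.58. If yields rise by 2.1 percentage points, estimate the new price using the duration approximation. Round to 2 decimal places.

A$90.40

Duration approximation: ΔP/P ≈ -D_mod · Δy = -7.975 × (+0.021) = -0.167475.
New price ≈ 108.58 × (1 - 0.167475) = 90.3955645.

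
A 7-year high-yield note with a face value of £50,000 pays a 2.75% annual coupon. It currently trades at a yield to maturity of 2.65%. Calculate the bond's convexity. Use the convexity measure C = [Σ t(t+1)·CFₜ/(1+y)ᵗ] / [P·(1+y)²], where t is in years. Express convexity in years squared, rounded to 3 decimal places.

With y = 0.0265:
  t   CF        PV=CF/(1+0.0265)^t    t·PV        t(t+1)·PV
  1     1,375.00     1,339.5032     1,339.5032       2,679.0063
  2     1,375.00     1,304.9227     2,609.8454       7,829.5363
  3     1,375.00     1,271.2350     3,813.7050      15,254.8198
  4     1,375.00     1,238.4169     4,953.6678      24,768.3388
  5     1,375.00     1,206.4461     6,032.2306      36,193.3835
  6     1,375.00     1,175.3006     7,051.8039      49,362.6273
  7    51,375.00    42,779.8403   299,458.8821   2,395,671.0565
  Σ                 50,315.6649   325,259.6378   2,531,758.7685
P = 50,315.6649.
Convexity = Σ t(t+1)·PV / [P·(1+y)²] = 2,531,758.7685 / (50,315.6649 × 1.053702) = 47.75306.

47.753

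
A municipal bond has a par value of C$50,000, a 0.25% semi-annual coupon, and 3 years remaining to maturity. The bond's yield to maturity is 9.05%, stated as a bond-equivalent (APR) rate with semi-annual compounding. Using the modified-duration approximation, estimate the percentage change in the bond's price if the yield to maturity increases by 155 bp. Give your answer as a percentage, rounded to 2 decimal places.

-4.43%

Periodic yield y = 0.04525. Modified duration first:
  t   CF        PV=CF/(1+0.04525)^t    t·PV
  1        62.50        59.7943        59.7943
  2        62.50        57.2057       114.4115
  3        62.50        54.7292       164.1877
  4        62.50        52.3600       209.4398
  5        62.50        50.0932       250.4662
  6    50,062.50    38,387.6455   230,325.8733
  Σ                 38,661.8281   231,124.1729
P = 38,661.8281; D_Mac = 5.97810 half-year periods = 2.98905 yrs; D_mod = 2.98905/(1+0.04525) = 2.85965 yrs.
ΔP/P ≈ -D_mod · Δy = -2.85965 × (+0.0155) = -0.044325 = -4.4325%.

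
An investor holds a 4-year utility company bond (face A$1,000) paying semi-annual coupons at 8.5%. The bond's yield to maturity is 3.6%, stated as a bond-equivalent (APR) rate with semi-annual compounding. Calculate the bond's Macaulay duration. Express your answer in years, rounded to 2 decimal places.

Periodic yield y = 0.018. Discount each cash flow and weight by its period:
  t   CF        PV=CF/(1+0.018)^t    t·PV
  1        42.50        41.7485        41.7485
  2        42.50        41.0103        82.0207
  3        42.50        40.2852       120.8556
  4        42.50        39.5729       158.2916
  5        42.50        38.8732       194.3659
  6        42.50        38.1858       229.1150
  7        42.50        37.5106       262.5745
  8     1,042.50       903.8447     7,230.7580
  Σ                  1,181.0314     8,319.7298
Price P = Σ PV = 1,181.0314.
Macaulay duration = Σ(t·PV) / P = 8,319.7298 / 1,181.0314 = 7.04446 half-year periods.
In years: 7.04446 / 2 = 3.52223 years.

3.52 years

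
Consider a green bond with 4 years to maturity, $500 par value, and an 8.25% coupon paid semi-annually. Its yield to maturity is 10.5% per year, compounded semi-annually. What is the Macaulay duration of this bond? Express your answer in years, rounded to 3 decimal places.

Periodic yield y = 0.0525. Discount each cash flow and weight by its period:
  t   CF        PV=CF/(1+0.0525)^t    t·PV
  1       20.625        19.5962        19.5962
  2       20.625        18.6187        37.2374
  3       20.625        17.6900        53.0700
  4       20.625        16.8076        67.2304
  5       20.625        15.9692        79.8461
  6       20.625        15.1726        91.0359
  7       20.625        14.4158       100.9107
  8      520.625       345.7388     2,765.9108
  Σ                    464.0090     3,214.8374
Price P = Σ PV = 464.0090.
Macaulay duration = Σ(t·PV) / P = 3,214.8374 / 464.0090 = 6.92839 half-year periods.
In years: 6.92839 / 2 = 3.46420 years.

3.464 years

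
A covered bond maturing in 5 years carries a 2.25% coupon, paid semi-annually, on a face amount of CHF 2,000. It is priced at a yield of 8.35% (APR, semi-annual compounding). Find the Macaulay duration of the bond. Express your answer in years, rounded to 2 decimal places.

4.71 years

Periodic yield y = 0.04175. Discount each cash flow and weight by its period:
  t   CF        PV=CF/(1+0.04175)^t    t·PV
  1        22.50        21.5983        21.5983
  2        22.50        20.7327        41.4654
  3        22.50        19.9018        59.7053
  4        22.50        19.1042        76.4167
  5        22.50        18.3385        91.6927
  6        22.50        17.6036       105.6216
  7        22.50        16.8981       118.2867
  8        22.50        16.2209       129.7671
  9        22.50        15.5708       140.1372
  10    2,022.50     1,343.5488    13,435.4878
  Σ                  1,509.5176    14,220.1788
Price P = Σ PV = 1,509.5176.
Macaulay duration = Σ(t·PV) / P = 14,220.1788 / 1,509.5176 = 9.42035 half-year periods.
In years: 9.42035 / 2 = 4.71017 years.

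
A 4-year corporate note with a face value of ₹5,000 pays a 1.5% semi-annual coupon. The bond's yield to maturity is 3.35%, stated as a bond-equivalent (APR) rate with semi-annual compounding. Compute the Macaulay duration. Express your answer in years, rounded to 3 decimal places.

Periodic yield y = 0.01675. Discount each cash flow and weight by its period:
  t   CF        PV=CF/(1+0.01675)^t    t·PV
  1        37.50        36.8822        36.8822
  2        37.50        36.2746        72.5492
  3        37.50        35.6770       107.0311
  4        37.50        35.0893       140.3571
  5        37.50        34.5112       172.5561
  6        37.50        33.9427       203.6561
  7        37.50        33.3835       233.6846
  8     5,037.50     4,410.6400    35,285.1199
  Σ                  4,656.4006    36,251.8364
Price P = Σ PV = 4,656.4006.
Macaulay duration = Σ(t·PV) / P = 36,251.8364 / 4,656.4006 = 7.78538 half-year periods.
In years: 7.78538 / 2 = 3.89269 years.

3.893 years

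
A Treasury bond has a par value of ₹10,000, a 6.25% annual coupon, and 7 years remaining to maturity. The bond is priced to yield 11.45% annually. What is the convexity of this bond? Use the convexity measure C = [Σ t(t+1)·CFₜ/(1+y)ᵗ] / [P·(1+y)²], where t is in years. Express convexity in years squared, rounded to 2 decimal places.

With y = 0.1145:
  t   CF        PV=CF/(1+0.1145)^t    t·PV        t(t+1)·PV
  1       625.00       560.7896       560.7896       1,121.5792
  2       625.00       503.1759     1,006.3519       3,019.0557
  3       625.00       451.4813     1,354.4440       5,417.7760
  4       625.00       405.0977     1,620.3906       8,101.9530
  5       625.00       363.4793     1,817.3964      10,904.3783
  6       625.00       326.1366     1,956.8198      13,697.7385
  7    10,625.00     4,974.7176    34,823.0229     278,584.1836
  Σ                  7,584.8780    43,139.2152     320,846.6642
P = 7,584.8780.
Convexity = Σ t(t+1)·PV / [P·(1+y)²] = 320,846.6642 / (7,584.8780 × 1.242110) = 34.05562.

34.06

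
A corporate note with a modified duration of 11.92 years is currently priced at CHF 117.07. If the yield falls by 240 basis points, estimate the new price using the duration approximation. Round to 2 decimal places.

CHF 150.56

Duration approximation: ΔP/P ≈ -D_mod · Δy = -11.92 × (-0.024) = +0.286080.
New price ≈ 117.07 × (1 + 0.286080) = 150.5613856.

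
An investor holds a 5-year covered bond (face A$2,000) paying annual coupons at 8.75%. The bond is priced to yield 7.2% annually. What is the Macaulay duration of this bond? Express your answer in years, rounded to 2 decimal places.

Periodic yield y = 0.072. Discount each cash flow and weight by its year:
  t   CF        PV=CF/(1+0.072)^t    t·PV
  1       175.00       163.2463       163.2463
  2       175.00       152.2820       304.5639
  3       175.00       142.0541       426.1622
  4       175.00       132.5131       530.0525
  5     2,175.00     1,536.3329     7,681.6646
  Σ                  2,126.4284     9,105.6895
Price P = Σ PV = 2,126.4284.
Macaulay duration = Σ(t·PV) / P = 9,105.6895 / 2,126.4284 = 4.28215 years.

4.28 years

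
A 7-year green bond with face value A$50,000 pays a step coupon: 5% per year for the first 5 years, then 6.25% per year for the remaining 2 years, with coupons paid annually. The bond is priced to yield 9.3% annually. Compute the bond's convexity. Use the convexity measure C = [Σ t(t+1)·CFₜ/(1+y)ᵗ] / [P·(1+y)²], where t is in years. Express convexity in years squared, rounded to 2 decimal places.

37.61

With y = 0.093:
  t   CF        PV=CF/(1+0.093)^t    t·PV        t(t+1)·PV
  1     2,500.00     2,287.2827     2,287.2827       4,574.5654
  2     2,500.00     2,092.6649     4,185.3297      12,555.9892
  3     2,500.00     1,914.6065     5,743.8194      22,975.2777
  4     2,500.00     1,751.6985     7,006.7940      35,033.9702
  5     2,500.00     1,602.6519     8,013.2594      48,079.5566
  6     3,125.00     1,832.8590    10,997.1538      76,980.0769
  7    53,125.00    28,507.4131   199,551.8918   1,596,415.1347
  Σ                 39,989.1765   237,785.5310   1,796,614.5707
P = 39,989.1765.
Convexity = Σ t(t+1)·PV / [P·(1+y)²] = 1,796,614.5707 / (39,989.1765 × 1.194649) = 37.60730.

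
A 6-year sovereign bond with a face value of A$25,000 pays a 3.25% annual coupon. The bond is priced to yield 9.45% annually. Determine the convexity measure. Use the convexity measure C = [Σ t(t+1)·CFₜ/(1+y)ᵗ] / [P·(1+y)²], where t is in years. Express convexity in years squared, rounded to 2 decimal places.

With y = 0.0945:
  t   CF        PV=CF/(1+0.0945)^t    t·PV        t(t+1)·PV
  1       812.50       742.3481       742.3481       1,484.6962
  2       812.50       678.2532     1,356.5064       4,069.5191
  3       812.50       619.6923     1,859.0768       7,436.3071
  4       812.50       566.1875     2,264.7502      11,323.7508
  5       812.50       517.3025     2,586.5123      15,519.0737
  6    25,812.50    15,015.3505    90,092.1029     630,644.7200
  Σ                 18,139.1340    98,901.2965     670,478.0668
P = 18,139.1340.
Convexity = Σ t(t+1)·PV / [P·(1+y)²] = 670,478.0668 / (18,139.1340 × 1.197930) = 30.85578.

30.86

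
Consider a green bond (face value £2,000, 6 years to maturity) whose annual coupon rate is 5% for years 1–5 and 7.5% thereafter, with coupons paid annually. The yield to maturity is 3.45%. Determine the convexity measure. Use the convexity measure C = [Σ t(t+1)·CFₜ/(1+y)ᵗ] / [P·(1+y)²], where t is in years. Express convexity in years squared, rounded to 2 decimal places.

With y = 0.0345:
  t   CF        PV=CF/(1+0.0345)^t    t·PV        t(t+1)·PV
  1       100.00        96.6651        96.6651         193.3301
  2       100.00        93.4413       186.8827         560.6480
  3       100.00        90.3251       270.9753       1,083.9014
  4       100.00        87.3128       349.2513       1,746.2564
  5       100.00        84.4010       422.0049       2,532.0296
  6     2,150.00     1,754.1046    10,524.6277      73,672.3936
  Σ                  2,206.2499    11,850.4069      79,788.5591
P = 2,206.2499.
Convexity = Σ t(t+1)·PV / [P·(1+y)²] = 79,788.5591 / (2,206.2499 × 1.070190) = 33.79286.

33.79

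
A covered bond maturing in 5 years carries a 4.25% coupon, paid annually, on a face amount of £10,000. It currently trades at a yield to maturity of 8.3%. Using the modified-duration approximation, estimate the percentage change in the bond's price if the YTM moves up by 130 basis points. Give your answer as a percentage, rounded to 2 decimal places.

Periodic yield y = 0.083. Modified duration first:
  t   CF        PV=CF/(1+0.083)^t    t·PV
  1       425.00       392.4284       392.4284
  2       425.00       362.3531       724.7063
  3       425.00       334.5828     1,003.7483
  4       425.00       308.9407     1,235.7627
  5    10,425.00     6,997.3530    34,986.7648
  Σ                  8,395.6580    38,343.4105
P = 8,395.6580; D_Mac = 4.56705 yrs; D_mod = 4.56705/(1+0.083) = 4.21704 yrs.
ΔP/P ≈ -D_mod · Δy = -4.21704 × (+0.013) = -0.054821 = -5.4821%.

-5.48%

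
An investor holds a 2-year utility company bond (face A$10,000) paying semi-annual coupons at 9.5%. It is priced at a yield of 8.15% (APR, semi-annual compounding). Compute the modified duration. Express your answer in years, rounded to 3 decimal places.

1.797 years

Periodic yield y = 0.04075. First find Macaulay duration:
  t   CF        PV=CF/(1+0.04075)^t    t·PV
  1       475.00       456.4016       456.4016
  2       475.00       438.5315       877.0630
  3       475.00       421.3610     1,264.0830
  4    10,475.00     8,928.2913    35,713.1654
  Σ                 10,244.5855    38,310.7130
P = 10,244.5855; Macaulay duration = 38,310.7130 / 10,244.5855 = 3.73961 half-year periods = 1.86980 years.
Modified duration = D_Mac / (1 + y) = 1.86980 / 1.04075 = 1.79659 years.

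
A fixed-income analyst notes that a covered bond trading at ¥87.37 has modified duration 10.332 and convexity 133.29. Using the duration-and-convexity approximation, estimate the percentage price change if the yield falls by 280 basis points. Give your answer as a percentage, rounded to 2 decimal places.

Duration effect: -D_mod·Δy = -10.332 × (-0.028) = +0.289296
Convexity effect: ½·C·(Δy)² = 0.5 × 133.29 × (-0.028)² = +0.05224968
ΔP/P ≈ +0.289296 + 0.05224968 = +0.34154568
= +34.154568%.

+34.15%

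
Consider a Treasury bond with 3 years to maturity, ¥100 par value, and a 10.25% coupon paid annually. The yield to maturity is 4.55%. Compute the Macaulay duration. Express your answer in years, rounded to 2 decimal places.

2.75 years

Periodic yield y = 0.0455. Discount each cash flow and weight by its year:
  t   CF        PV=CF/(1+0.0455)^t    t·PV
  1        10.25         9.8039         9.8039
  2        10.25         9.3773        18.7545
  3       110.25        96.4732       289.4195
  Σ                    115.6543       317.9779
Price P = Σ PV = 115.6543.
Macaulay duration = Σ(t·PV) / P = 317.9779 / 115.6543 = 2.74938 years.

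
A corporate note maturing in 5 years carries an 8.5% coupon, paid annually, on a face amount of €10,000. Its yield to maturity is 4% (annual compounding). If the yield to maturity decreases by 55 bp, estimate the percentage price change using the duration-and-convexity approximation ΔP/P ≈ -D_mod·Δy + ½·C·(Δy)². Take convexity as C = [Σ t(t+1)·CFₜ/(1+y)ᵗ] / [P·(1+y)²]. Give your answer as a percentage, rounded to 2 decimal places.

With y = 0.04:
  t   CF        PV=CF/(1+0.04)^t    t·PV        t(t+1)·PV
  1       850.00       817.3077       817.3077       1,634.6154
  2       850.00       785.8728     1,571.7456       4,715.2367
  3       850.00       755.6469     2,266.9407       9,067.7629
  4       850.00       726.5836     2,906.3342      14,531.6712
  5    10,850.00     8,917.9091    44,589.5455     267,537.2733
  Σ                 12,003.3200    52,151.8738     297,486.5594
P = 12,003.3200; D_Mac = 4.34479 yrs; D_mod = 4.17768 yrs; C = 22.91391.
Duration effect: -4.17768 × (-0.0055) = +0.022977
Convexity effect: 0.5 × 22.91391 × (-0.0055)² = +0.0003466
ΔP/P ≈ +0.022977 + 0.0003466 = +0.023324 = +2.3324%.

+2.33%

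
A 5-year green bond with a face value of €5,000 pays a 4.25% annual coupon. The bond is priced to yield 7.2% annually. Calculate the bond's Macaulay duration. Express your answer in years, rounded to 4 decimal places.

4.5786 years

Periodic yield y = 0.072. Discount each cash flow and weight by its year:
  t   CF        PV=CF/(1+0.072)^t    t·PV
  1       212.50       198.2276       198.2276
  2       212.50       184.9138       369.8276
  3       212.50       172.4942       517.4827
  4       212.50       160.9088       643.6352
  5     5,212.50     3,681.9013    18,409.5065
  Σ                  4,398.4458    20,138.6796
Price P = Σ PV = 4,398.4458.
Macaulay duration = Σ(t·PV) / P = 20,138.6796 / 4,398.4458 = 4.57859 years.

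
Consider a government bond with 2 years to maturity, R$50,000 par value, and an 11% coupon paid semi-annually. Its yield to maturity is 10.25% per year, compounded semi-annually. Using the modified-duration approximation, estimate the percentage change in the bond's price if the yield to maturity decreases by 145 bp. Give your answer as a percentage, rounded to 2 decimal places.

+2.55%

Periodic yield y = 0.05125. Modified duration first:
  t   CF        PV=CF/(1+0.05125)^t    t·PV
  1     2,750.00     2,615.9334     2,615.9334
  2     2,750.00     2,488.4028     4,976.8055
  3     2,750.00     2,367.0894     7,101.2683
  4    52,750.00    43,191.5141   172,766.0564
  Σ                 50,662.9397   187,460.0637
P = 50,662.9397; D_Mac = 3.70014 half-year periods = 1.85007 yrs; D_mod = 1.85007/(1+0.05125) = 1.75988 yrs.
ΔP/P ≈ -D_mod · Δy = -1.75988 × (-0.0145) = +0.025518 = +2.5518%.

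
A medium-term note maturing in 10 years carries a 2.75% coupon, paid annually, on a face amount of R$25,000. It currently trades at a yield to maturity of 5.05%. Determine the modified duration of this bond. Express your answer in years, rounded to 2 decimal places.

8.32 years

Periodic yield y = 0.0505. First find Macaulay duration:
  t   CF        PV=CF/(1+0.0505)^t    t·PV
  1       687.50       654.4503       654.4503
  2       687.50       622.9893     1,245.9786
  3       687.50       593.0407     1,779.1222
  4       687.50       564.5319     2,258.1275
  5       687.50       537.3935     2,686.9676
  6       687.50       511.5597     3,069.3585
  7       687.50       486.9679     3,408.7751
  8       687.50       463.5582     3,708.4654
  9       687.50       441.2739     3,971.4647
  10   25,687.50    15,694.9983   156,949.9826
  Σ                 20,570.7636   179,732.6924
P = 20,570.7636; Macaulay duration = 179,732.6924 / 20,570.7636 = 8.73729 years.
Modified duration = D_Mac / (1 + y) = 8.73729 / 1.0505 = 8.31727 years.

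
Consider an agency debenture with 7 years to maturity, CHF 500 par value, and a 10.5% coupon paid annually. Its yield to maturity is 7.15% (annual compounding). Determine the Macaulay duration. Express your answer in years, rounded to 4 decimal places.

5.4370 years

Periodic yield y = 0.0715. Discount each cash flow and weight by its year:
  t   CF        PV=CF/(1+0.0715)^t    t·PV
  1        52.50        48.9967        48.9967
  2        52.50        45.7272        91.4545
  3        52.50        42.6759       128.0277
  4        52.50        39.8282       159.3128
  5        52.50        37.1705       185.8525
  6        52.50        34.6902       208.1409
  7       552.50       340.7117     2,384.9819
  Σ                    589.8004     3,206.7671
Price P = Σ PV = 589.8004.
Macaulay duration = Σ(t·PV) / P = 3,206.7671 / 589.8004 = 5.43704 years.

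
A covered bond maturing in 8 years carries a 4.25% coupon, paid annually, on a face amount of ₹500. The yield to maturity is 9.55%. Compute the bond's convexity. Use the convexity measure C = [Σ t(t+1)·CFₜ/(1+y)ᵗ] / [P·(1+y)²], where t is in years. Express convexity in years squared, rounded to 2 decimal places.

47.42

With y = 0.0955:
  t   CF        PV=CF/(1+0.0955)^t    t·PV        t(t+1)·PV
  1        21.25        19.3975        19.3975          38.7951
  2        21.25        17.7066        35.4131         106.2394
  3        21.25        16.1630        48.4890         193.9559
  4        21.25        14.7540        59.0159         295.0797
  5        21.25        13.4678        67.3391         404.0343
  6        21.25        12.2938        73.7625         516.3378
  7        21.25        11.2221        78.5544         628.4349
  8       521.25       251.2737     2,010.1895      18,091.7055
  Σ                    356.2784     2,392.1610      20,274.5826
P = 356.2784.
Convexity = Σ t(t+1)·PV / [P·(1+y)²] = 20,274.5826 / (356.2784 × 1.200120) = 47.41739.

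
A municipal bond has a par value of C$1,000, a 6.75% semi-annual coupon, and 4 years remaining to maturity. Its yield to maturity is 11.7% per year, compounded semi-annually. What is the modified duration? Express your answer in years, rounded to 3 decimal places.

Periodic yield y = 0.0585. First find Macaulay duration:
  t   CF        PV=CF/(1+0.0585)^t    t·PV
  1        33.75        31.8847        31.8847
  2        33.75        30.1226        60.2451
  3        33.75        28.4578        85.3734
  4        33.75        26.8850       107.5401
  5        33.75        25.3992       126.9958
  6        33.75        23.9954       143.9726
  7        33.75        22.6693       158.6850
  8     1,033.75       655.9770     5,247.8161
  Σ                    845.3910     5,962.5129
P = 845.3910; Macaulay duration = 5,962.5129 / 845.3910 = 7.05296 half-year periods = 3.52648 years.
Modified duration = D_Mac / (1 + y) = 3.52648 / 1.0585 = 3.33158 years.

3.332 years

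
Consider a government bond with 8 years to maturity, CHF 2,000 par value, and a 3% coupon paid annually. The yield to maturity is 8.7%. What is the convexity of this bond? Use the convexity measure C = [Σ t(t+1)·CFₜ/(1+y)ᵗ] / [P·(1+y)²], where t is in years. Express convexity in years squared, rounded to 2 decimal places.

51.28

With y = 0.087:
  t   CF        PV=CF/(1+0.087)^t    t·PV        t(t+1)·PV
  1        60.00        55.1978        55.1978         110.3956
  2        60.00        50.7799       101.5599         304.6796
  3        60.00        46.7157       140.1470         560.5881
  4        60.00        42.9767       171.9068         859.5340
  5        60.00        39.5370       197.6849       1,186.1095
  6        60.00        36.3726       218.2354       1,527.6479
  7        60.00        33.4614       234.2300       1,873.8398
  8     2,060.00     1,056.8926     8,455.1410      76,096.2690
  Σ                  1,361.9337     9,574.1028      82,519.0636
P = 1,361.9337.
Convexity = Σ t(t+1)·PV / [P·(1+y)²] = 82,519.0636 / (1,361.9337 × 1.181569) = 51.27896.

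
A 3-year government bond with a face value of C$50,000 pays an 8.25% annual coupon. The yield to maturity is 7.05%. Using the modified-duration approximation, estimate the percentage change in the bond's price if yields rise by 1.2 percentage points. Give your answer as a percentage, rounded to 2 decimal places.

Periodic yield y = 0.0705. Modified duration first:
  t   CF        PV=CF/(1+0.0705)^t    t·PV
  1     4,125.00     3,853.3396     3,853.3396
  2     4,125.00     3,599.5699     7,199.1398
  3    54,125.00    44,120.2429   132,360.7286
  Σ                 51,573.1523   143,413.2079
P = 51,573.1523; D_Mac = 2.78077 yrs; D_mod = 2.78077/(1+0.0705) = 2.59764 yrs.
ΔP/P ≈ -D_mod · Δy = -2.59764 × (+0.012) = -0.031172 = -3.1172%.

-3.12%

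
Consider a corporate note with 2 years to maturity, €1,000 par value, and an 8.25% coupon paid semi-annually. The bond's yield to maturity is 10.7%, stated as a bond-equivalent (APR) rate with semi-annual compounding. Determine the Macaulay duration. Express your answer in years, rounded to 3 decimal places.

1.881 years

Periodic yield y = 0.0535. Discount each cash flow and weight by its period:
  t   CF        PV=CF/(1+0.0535)^t    t·PV
  1        41.25        39.1552        39.1552
  2        41.25        37.1668        74.3335
  3        41.25        35.2793       105.8380
  4     1,041.25       845.3117     3,381.2466
  Σ                    956.9130     3,600.5733
Price P = Σ PV = 956.9130.
Macaulay duration = Σ(t·PV) / P = 3,600.5733 / 956.9130 = 3.76270 half-year periods.
In years: 3.76270 / 2 = 1.88135 years.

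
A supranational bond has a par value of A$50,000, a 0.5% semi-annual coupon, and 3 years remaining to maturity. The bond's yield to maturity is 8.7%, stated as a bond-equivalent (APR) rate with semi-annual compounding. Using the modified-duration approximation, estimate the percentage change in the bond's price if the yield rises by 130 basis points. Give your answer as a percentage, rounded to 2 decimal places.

Periodic yield y = 0.0435. Modified duration first:
  t   CF        PV=CF/(1+0.0435)^t    t·PV
  1       125.00       119.7892       119.7892
  2       125.00       114.7956       229.5911
  3       125.00       110.0101       330.0304
  4       125.00       105.4242       421.6967
  5       125.00       101.0294       505.1470
  6    50,125.00    38,823.9452   232,943.6712
  Σ                 39,374.9936   234,549.9255
P = 39,374.9936; D_Mac = 5.95682 half-year periods = 2.97841 yrs; D_mod = 2.97841/(1+0.0435) = 2.85425 yrs.
ΔP/P ≈ -D_mod · Δy = -2.85425 × (+0.013) = -0.037105 = -3.7105%.

-3.71%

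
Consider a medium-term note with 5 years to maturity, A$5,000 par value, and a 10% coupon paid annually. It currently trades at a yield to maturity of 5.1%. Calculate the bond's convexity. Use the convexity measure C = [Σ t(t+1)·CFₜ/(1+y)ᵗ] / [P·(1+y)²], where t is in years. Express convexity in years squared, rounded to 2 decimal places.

21.77

With y = 0.051:
  t   CF        PV=CF/(1+0.051)^t    t·PV        t(t+1)·PV
  1       500.00       475.7374       475.7374         951.4748
  2       500.00       452.6521       905.3043       2,715.9128
  3       500.00       430.6871     1,292.0613       5,168.2451
  4       500.00       409.7879     1,639.1516       8,195.7582
  5     5,500.00     4,288.9315    21,444.6575     128,667.9448
  Σ                  6,057.7960    25,756.9120     145,699.3357
P = 6,057.7960.
Convexity = Σ t(t+1)·PV / [P·(1+y)²] = 145,699.3357 / (6,057.7960 × 1.104601) = 21.77396.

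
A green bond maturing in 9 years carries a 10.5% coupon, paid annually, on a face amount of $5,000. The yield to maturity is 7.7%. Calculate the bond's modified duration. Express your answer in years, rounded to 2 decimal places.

6.00 years

Periodic yield y = 0.077. First find Macaulay duration:
  t   CF        PV=CF/(1+0.077)^t    t·PV
  1       525.00       487.4652       487.4652
  2       525.00       452.6139       905.2278
  3       525.00       420.2543     1,260.7630
  4       525.00       390.2083     1,560.8332
  5       525.00       362.3104     1,811.5519
  6       525.00       336.4070     2,018.4423
  7       525.00       312.3557     2,186.4896
  8       525.00       290.0238     2,320.1906
  9     5,525.00     2,833.9420    25,505.4777
  Σ                  5,885.5806    38,056.4413
P = 5,885.5806; Macaulay duration = 38,056.4413 / 5,885.5806 = 6.46605 years.
Modified duration = D_Mac / (1 + y) = 6.46605 / 1.077 = 6.00376 years.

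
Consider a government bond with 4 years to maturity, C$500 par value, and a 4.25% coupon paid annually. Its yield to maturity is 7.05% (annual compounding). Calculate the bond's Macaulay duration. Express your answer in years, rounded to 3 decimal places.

3.748 years

Periodic yield y = 0.0705. Discount each cash flow and weight by its year:
  t   CF        PV=CF/(1+0.0705)^t    t·PV
  1        21.25        19.8505        19.8505
  2        21.25        18.5432        37.0865
  3        21.25        17.3220        51.9661
  4       521.25       396.9167     1,587.6668
  Σ                    452.6325     1,696.5700
Price P = Σ PV = 452.6325.
Macaulay duration = Σ(t·PV) / P = 1,696.5700 / 452.6325 = 3.74823 years.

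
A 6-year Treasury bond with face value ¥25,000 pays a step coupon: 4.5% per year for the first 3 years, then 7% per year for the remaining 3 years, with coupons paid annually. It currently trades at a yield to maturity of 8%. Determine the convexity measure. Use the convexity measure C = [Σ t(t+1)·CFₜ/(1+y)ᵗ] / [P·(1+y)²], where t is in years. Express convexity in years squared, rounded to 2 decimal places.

With y = 0.08:
  t   CF        PV=CF/(1+0.08)^t    t·PV        t(t+1)·PV
  1     1,125.00     1,041.6667     1,041.6667       2,083.3333
  2     1,125.00       964.5062     1,929.0123       5,787.0370
  3     1,125.00       893.0613     2,679.1838      10,716.7353
  4     1,750.00     1,286.3022     5,145.2090      25,726.0448
  5     1,750.00     1,191.0206     5,955.1030      35,730.6178
  6    26,750.00    16,857.0375   101,142.2251     707,995.5758
  Σ                 22,233.5945   117,892.3999     788,039.3441
P = 22,233.5945.
Convexity = Σ t(t+1)·PV / [P·(1+y)²] = 788,039.3441 / (22,233.5945 × 1.166400) = 30.38720.

30.39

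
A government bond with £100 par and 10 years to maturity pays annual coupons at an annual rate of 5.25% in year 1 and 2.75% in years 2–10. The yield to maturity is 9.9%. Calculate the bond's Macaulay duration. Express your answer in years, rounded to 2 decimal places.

8.11 years

Periodic yield y = 0.099. Discount each cash flow and weight by its year:
  t   CF        PV=CF/(1+0.099)^t    t·PV
  1         5.25         4.7771         4.7771
  2         2.75         2.2769         4.5537
  3         2.75         2.0718         6.2153
  4         2.75         1.8851         7.5405
  5         2.75         1.7153         8.5766
  6         2.75         1.5608         9.3648
  7         2.75         1.4202         9.9414
  8         2.75         1.2923        10.3381
  9         2.75         1.1759        10.5827
  10      102.75        39.9765       399.7651
  Σ                     58.1518       471.6553
Price P = Σ PV = 58.1518.
Macaulay duration = Σ(t·PV) / P = 471.6553 / 58.1518 = 8.11076 years.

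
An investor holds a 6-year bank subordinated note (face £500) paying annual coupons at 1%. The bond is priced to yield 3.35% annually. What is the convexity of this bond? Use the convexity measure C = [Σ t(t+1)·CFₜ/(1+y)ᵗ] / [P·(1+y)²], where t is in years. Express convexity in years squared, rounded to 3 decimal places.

With y = 0.0335:
  t   CF        PV=CF/(1+0.0335)^t    t·PV        t(t+1)·PV
  1         5.00         4.8379         4.8379           9.6759
  2         5.00         4.6811         9.3622          28.0867
  3         5.00         4.5294        13.5881          54.3525
  4         5.00         4.3826        17.5302          87.6512
  5         5.00         4.2405        21.2025         127.2152
  6       505.00       414.4083     2,486.4501      17,405.1505
  Σ                    437.0798     2,552.9711      17,712.1320
P = 437.0798.
Convexity = Σ t(t+1)·PV / [P·(1+y)²] = 17,712.1320 / (437.0798 × 1.068122) = 37.93928.

37.939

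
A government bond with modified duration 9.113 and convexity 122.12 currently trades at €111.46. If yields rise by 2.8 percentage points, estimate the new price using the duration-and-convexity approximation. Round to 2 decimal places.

Duration effect: -D_mod·Δy = -9.113 × (+0.028) = -0.255164
Convexity effect: ½·C·(Δy)² = 0.5 × 122.12 × (0.028)² = +0.04787104
ΔP/P ≈ -0.255164 + 0.04787104 = -0.20729296
New price ≈ 111.46 × (1 - 0.20729296) = 88.3551266784.

€88.36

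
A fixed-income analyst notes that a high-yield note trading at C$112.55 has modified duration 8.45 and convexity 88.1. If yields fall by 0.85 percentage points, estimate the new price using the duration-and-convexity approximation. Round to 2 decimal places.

Duration effect: -D_mod·Δy = -8.45 × (-0.0085) = +0.071825
Convexity effect: ½·C·(Δy)² = 0.5 × 88.1 × (-0.0085)² = +0.0031826125
ΔP/P ≈ +0.071825 + 0.0031826125 = +0.0750076125
New price ≈ 112.55 × (1 + 0.0750076125) = 120.992106786875.

C$120.99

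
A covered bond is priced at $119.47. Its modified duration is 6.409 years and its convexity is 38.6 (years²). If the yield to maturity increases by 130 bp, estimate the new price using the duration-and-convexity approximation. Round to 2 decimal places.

Duration effect: -D_mod·Δy = -6.409 × (+0.013) = -0.083317
Convexity effect: ½·C·(Δy)² = 0.5 × 38.6 × (0.013)² = +0.0032617
ΔP/P ≈ -0.083317 + 0.0032617 = -0.0800553
New price ≈ 119.47 × (1 - 0.0800553) = 109.905793309.

$109.91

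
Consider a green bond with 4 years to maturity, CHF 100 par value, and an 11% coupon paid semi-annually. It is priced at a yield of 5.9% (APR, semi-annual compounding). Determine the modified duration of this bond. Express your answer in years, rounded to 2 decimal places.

3.30 years

Periodic yield y = 0.0295. First find Macaulay duration:
  t   CF        PV=CF/(1+0.0295)^t    t·PV
  1         5.50         5.3424         5.3424
  2         5.50         5.1893        10.3786
  3         5.50         5.0406        15.1218
  4         5.50         4.8962        19.5847
  5         5.50         4.7559        23.7794
  6         5.50         4.6196        27.7176
  7         5.50         4.4872        31.4106
  8       105.50        83.6068       668.8545
  Σ                    117.9380       802.1897
P = 117.9380; Macaulay duration = 802.1897 / 117.9380 = 6.80179 half-year periods = 3.40089 years.
Modified duration = D_Mac / (1 + y) = 3.40089 / 1.0295 = 3.30344 years.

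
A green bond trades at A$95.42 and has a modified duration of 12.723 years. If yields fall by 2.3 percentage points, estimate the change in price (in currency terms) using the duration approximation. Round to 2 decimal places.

Duration approximation: ΔP/P ≈ -D_mod · Δy = -12.723 × (-0.023) = +0.292629.
ΔP ≈ 95.42 × (+0.292629) = +27.92265918.

+A$27.92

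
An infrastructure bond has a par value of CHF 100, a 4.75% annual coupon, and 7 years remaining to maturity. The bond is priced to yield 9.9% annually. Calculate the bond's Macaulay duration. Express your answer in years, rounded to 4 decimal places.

Periodic yield y = 0.099. Discount each cash flow and weight by its year:
  t   CF        PV=CF/(1+0.099)^t    t·PV
  1         4.75         4.3221         4.3221
  2         4.75         3.9328         7.8655
  3         4.75         3.5785        10.7355
  4         4.75         3.2561        13.0246
  5         4.75         2.9628        14.8141
  6         4.75         2.6959        16.1755
  7       104.75        54.0966       378.6764
  Σ                     74.8449       445.6137
Price P = Σ PV = 74.8449.
Macaulay duration = Σ(t·PV) / P = 445.6137 / 74.8449 = 5.95383 years.

5.9538 years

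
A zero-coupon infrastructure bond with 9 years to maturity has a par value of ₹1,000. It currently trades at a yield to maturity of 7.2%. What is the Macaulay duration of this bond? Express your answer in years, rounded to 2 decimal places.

A zero-coupon bond has a single cash flow at maturity, so its Macaulay duration equals its maturity: 9 years.

9.00 years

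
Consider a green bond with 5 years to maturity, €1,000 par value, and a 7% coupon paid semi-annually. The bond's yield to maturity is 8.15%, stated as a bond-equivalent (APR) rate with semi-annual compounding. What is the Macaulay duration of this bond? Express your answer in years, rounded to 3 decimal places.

Periodic yield y = 0.04075. Discount each cash flow and weight by its period:
  t   CF        PV=CF/(1+0.04075)^t    t·PV
  1        35.00        33.6296        33.6296
  2        35.00        32.3128        64.6257
  3        35.00        31.0477        93.1430
  4        35.00        29.8320       119.3280
  5        35.00        28.6639       143.3197
  6        35.00        27.5416       165.2497
  7        35.00        26.4632       185.2427
  8        35.00        25.4271       203.4167
  9        35.00        24.4315       219.8836
  10    1,035.00       694.1865     6,941.8648
  Σ                    953.5360     8,169.7036
Price P = Σ PV = 953.5360.
Macaulay duration = Σ(t·PV) / P = 8,169.7036 / 953.5360 = 8.56780 half-year periods.
In years: 8.56780 / 2 = 4.28390 years.

4.284 years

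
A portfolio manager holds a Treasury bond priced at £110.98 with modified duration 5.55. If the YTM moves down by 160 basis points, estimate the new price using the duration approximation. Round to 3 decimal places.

Duration approximation: ΔP/P ≈ -D_mod · Δy = -5.55 × (-0.016) = +0.088800.
New price ≈ 110.98 × (1 + 0.088800) = 120.835024.

£120.835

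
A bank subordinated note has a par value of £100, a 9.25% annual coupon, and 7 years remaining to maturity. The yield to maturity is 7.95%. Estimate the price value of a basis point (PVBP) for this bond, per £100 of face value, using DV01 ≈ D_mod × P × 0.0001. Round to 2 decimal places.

£0.05

Periodic yield y = 0.0795.
  t   CF        PV=CF/(1+0.0795)^t    t·PV
  1         9.25         8.5688         8.5688
  2         9.25         7.9377        15.8755
  3         9.25         7.3532        22.0595
  4         9.25         6.8116        27.2465
  5         9.25         6.3100        31.5499
  6         9.25         5.8453        35.0717
  7       109.25        63.9533       447.6731
  Σ                    106.7799       588.0450
P = 106.7799; D_Mac = 5.50708 yrs; D_mod = 5.10151 yrs.
DV01 ≈ 5.10151 × 106.7799 × 0.0001 = 0.054474.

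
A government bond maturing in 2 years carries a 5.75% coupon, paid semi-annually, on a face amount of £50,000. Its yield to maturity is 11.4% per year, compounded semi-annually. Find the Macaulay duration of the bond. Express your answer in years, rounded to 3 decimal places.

1.913 years

Periodic yield y = 0.057. Discount each cash flow and weight by its period:
  t   CF        PV=CF/(1+0.057)^t    t·PV
  1     1,437.50     1,359.9811     1,359.9811
  2     1,437.50     1,286.6425     2,573.2849
  3     1,437.50     1,217.2587     3,651.7761
  4    51,437.50    41,207.8450   164,831.3800
  Σ                 45,071.7273   172,416.4221
Price P = Σ PV = 45,071.7273.
Macaulay duration = Σ(t·PV) / P = 172,416.4221 / 45,071.7273 = 3.82538 half-year periods.
In years: 3.82538 / 2 = 1.91269 years.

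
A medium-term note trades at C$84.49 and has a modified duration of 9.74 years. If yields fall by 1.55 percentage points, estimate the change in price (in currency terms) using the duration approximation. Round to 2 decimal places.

Duration approximation: ΔP/P ≈ -D_mod · Δy = -9.74 × (-0.0155) = +0.150970.
ΔP ≈ 84.49 × (+0.150970) = +12.7554553.

+C$12.76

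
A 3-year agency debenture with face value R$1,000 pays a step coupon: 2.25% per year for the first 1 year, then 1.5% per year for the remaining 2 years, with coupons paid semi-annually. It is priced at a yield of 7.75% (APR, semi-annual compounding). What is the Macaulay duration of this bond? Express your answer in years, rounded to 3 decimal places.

Periodic yield y = 0.03875. Discount each cash flow and weight by its period:
  t   CF        PV=CF/(1+0.03875)^t    t·PV
  1        11.25        10.8303        10.8303
  2        11.25        10.4263        20.8526
  3         7.50         6.6916        20.0747
  4         7.50         6.4419        25.7678
  5         7.50         6.2016        31.0082
  6     1,007.50       802.0082     4,812.0495
  Σ                    842.6000     4,920.5831
Price P = Σ PV = 842.6000.
Macaulay duration = Σ(t·PV) / P = 4,920.5831 / 842.6000 = 5.83976 half-year periods.
In years: 5.83976 / 2 = 2.91988 years.

2.920 years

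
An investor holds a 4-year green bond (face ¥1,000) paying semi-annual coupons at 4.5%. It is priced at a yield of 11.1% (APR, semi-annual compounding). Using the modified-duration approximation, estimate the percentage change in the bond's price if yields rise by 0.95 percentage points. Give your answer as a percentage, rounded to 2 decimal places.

-3.29%

Periodic yield y = 0.0555. Modified duration first:
  t   CF        PV=CF/(1+0.0555)^t    t·PV
  1        22.50        21.3169        21.3169
  2        22.50        20.1960        40.3921
  3        22.50        19.1341        57.4023
  4        22.50        18.1280        72.5119
  5        22.50        17.1748        85.8739
  6        22.50        16.2717        97.6302
  7        22.50        15.4161       107.9128
  8     1,022.50       663.7391     5,309.9130
  Σ                    791.3767     5,792.9531
P = 791.3767; D_Mac = 7.32010 half-year periods = 3.66005 yrs; D_mod = 3.66005/(1+0.0555) = 3.46760 yrs.
ΔP/P ≈ -D_mod · Δy = -3.46760 × (+0.0095) = -0.032942 = -3.2942%.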